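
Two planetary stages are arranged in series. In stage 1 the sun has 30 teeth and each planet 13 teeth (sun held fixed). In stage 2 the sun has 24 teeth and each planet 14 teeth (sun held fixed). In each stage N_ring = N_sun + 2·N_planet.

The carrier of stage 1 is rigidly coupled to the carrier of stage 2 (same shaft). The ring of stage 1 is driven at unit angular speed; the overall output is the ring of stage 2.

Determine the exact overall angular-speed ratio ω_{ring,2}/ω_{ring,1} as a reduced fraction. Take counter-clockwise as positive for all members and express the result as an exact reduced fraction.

Stage 1: N_ring = 30 + 2·13 = 56
Stage 1: 30(ω_s−ω_c) = −56(ω_r−ω_c),  ω_s=0, ω_r=1
Stage 1: 30(0−ω_c) = −56(1−ω_c)  ⇒  86ω_c = 56  ⇒  ω_c = 28/43
  ⇒ ω_c¹/ω_r¹ = 28/43
Stage 2: N_ring = 24 + 2·14 = 52
Stage 2: 24(ω_s−ω_c) = −52(ω_r−ω_c),  ω_s=0, ω_c=1
Stage 2: ω_r = 1 − (24/52)(0−1) = 19/13
  ⇒ ω_r²/ω_c² = 19/13
Coupling ω_c² = ω_c¹ ⇒ overall = 28/43 × 19/13 = 532/559

532/559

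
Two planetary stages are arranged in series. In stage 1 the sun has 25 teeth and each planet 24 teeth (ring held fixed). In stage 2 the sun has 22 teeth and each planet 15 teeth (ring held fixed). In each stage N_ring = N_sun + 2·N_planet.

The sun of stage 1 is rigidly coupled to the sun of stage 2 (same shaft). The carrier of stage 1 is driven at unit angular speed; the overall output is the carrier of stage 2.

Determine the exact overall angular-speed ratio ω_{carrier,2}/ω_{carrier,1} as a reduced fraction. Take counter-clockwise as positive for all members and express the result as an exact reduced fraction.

Stage 1: N_ring = 25 + 2·24 = 73
Stage 1: 25(ω_s−ω_c) = −73(ω_r−ω_c),  ω_r=0, ω_c=1
Stage 1: ω_s = 1 − (73/25)(0−1) = 98/25
  ⇒ ω_s¹/ω_c¹ = 98/25
Stage 2: N_ring = 22 + 2·15 = 52
Stage 2: 22(ω_s−ω_c) = −52(ω_r−ω_c),  ω_r=0, ω_s=1
Stage 2: 22(1−ω_c) = −52(0−ω_c)  ⇒  74ω_c = 22  ⇒  ω_c = 11/37
  ⇒ ω_c²/ω_s² = 11/37
Coupling ω_s² = ω_s¹ ⇒ overall = 98/25 × 11/37 = 1078/925

1078/925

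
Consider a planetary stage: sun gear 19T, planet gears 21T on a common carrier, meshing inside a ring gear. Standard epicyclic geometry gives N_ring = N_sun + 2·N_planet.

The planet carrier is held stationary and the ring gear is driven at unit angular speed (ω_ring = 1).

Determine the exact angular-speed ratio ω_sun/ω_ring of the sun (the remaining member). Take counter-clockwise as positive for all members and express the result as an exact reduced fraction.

-61/19

N_ring = 19 + 2·21 = 61
19(ω_s−ω_c) = −61(ω_r−ω_c),  ω_c=0, ω_r=1
ω_s = 0 − (61/19)(1−0) = -61/19
ω_s/ω_r = -61/19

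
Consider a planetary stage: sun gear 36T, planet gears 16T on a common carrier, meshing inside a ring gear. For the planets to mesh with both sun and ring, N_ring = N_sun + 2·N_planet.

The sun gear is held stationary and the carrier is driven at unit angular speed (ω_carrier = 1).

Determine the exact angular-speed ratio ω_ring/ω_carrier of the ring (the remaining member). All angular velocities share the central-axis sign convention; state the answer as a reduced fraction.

N_ring = 36 + 2·16 = 68
36(ω_s−ω_c) = −68(ω_r−ω_c),  ω_s=0, ω_c=1
ω_r = 1 − (36/68)(0−1) = 26/17
ω_r/ω_c = 26/17

26/17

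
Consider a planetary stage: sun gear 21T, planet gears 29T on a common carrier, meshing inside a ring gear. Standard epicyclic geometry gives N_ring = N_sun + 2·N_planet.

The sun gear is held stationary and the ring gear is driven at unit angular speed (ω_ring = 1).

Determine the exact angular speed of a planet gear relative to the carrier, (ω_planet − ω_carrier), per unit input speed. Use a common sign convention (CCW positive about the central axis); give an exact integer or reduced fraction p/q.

1659/2900

N_ring = 21 + 2·29 = 79
21(ω_s−ω_c) = −79(ω_r−ω_c),  ω_s=0, ω_r=1
21(0−ω_c) = −79(1−ω_c)  ⇒  100ω_c = 79  ⇒  ω_c = 79/100
sun–planet: 21·(0−79/100) = −29·(ω_p−ω_c)  ⇒  ω_p−ω_c = −(21/29)·(-79/100) = 1659/2900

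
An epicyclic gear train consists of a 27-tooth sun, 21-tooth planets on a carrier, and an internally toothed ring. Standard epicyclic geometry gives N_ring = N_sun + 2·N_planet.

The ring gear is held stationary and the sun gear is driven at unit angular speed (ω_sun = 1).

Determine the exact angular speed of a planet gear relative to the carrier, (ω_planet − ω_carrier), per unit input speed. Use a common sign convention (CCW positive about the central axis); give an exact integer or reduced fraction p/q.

N_ring = 27 + 2·21 = 69
27(ω_s−ω_c) = −69(ω_r−ω_c),  ω_r=0, ω_s=1
27(1−ω_c) = −69(0−ω_c)  ⇒  96ω_c = 27  ⇒  ω_c = 9/32
sun–planet: 27·(1−9/32) = −21·(ω_p−ω_c)  ⇒  ω_p−ω_c = −(27/21)·(23/32) = -207/224

-207/224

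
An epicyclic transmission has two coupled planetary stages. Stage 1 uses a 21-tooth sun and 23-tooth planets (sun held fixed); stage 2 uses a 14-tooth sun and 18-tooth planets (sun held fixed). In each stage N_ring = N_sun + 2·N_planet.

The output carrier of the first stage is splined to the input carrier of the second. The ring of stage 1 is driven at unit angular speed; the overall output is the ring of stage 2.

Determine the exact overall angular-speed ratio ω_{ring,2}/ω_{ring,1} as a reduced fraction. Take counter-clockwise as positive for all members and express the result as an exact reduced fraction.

Stage 1: N_ring = 21 + 2·23 = 67
Stage 1: 21(ω_s−ω_c) = −67(ω_r−ω_c),  ω_s=0, ω_r=1
Stage 1: 21(0−ω_c) = −67(1−ω_c)  ⇒  88ω_c = 67  ⇒  ω_c = 67/88
  ⇒ ω_c¹/ω_r¹ = 67/88
Stage 2: N_ring = 14 + 2·18 = 50
Stage 2: 14(ω_s−ω_c) = −50(ω_r−ω_c),  ω_s=0, ω_c=1
Stage 2: ω_r = 1 − (14/50)(0−1) = 32/25
  ⇒ ω_r²/ω_c² = 32/25
Coupling ω_c² = ω_c¹ ⇒ overall = 67/88 × 32/25 = 268/275

268/275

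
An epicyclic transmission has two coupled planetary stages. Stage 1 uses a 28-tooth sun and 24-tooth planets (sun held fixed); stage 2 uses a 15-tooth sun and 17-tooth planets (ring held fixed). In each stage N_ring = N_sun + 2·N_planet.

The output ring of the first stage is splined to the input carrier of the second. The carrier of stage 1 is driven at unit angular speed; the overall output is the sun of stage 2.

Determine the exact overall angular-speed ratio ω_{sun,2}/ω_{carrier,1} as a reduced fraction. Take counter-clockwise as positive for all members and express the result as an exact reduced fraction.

Stage 1: N_ring = 28 + 2·24 = 76
Stage 1: 28(ω_s−ω_c) = −76(ω_r−ω_c),  ω_s=0, ω_c=1
Stage 1: ω_r = 1 − (28/76)(0−1) = 26/19
  ⇒ ω_r¹/ω_c¹ = 26/19
Stage 2: N_ring = 15 + 2·17 = 49
Stage 2: 15(ω_s−ω_c) = −49(ω_r−ω_c),  ω_r=0, ω_c=1
Stage 2: ω_s = 1 − (49/15)(0−1) = 64/15
  ⇒ ω_s²/ω_c² = 64/15
Coupling ω_c² = ω_r¹ ⇒ overall = 26/19 × 64/15 = 1664/285

1664/285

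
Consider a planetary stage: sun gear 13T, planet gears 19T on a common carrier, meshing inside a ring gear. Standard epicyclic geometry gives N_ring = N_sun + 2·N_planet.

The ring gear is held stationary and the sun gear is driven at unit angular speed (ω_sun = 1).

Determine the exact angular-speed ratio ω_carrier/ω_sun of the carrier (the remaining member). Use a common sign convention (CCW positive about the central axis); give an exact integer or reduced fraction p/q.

13/64

N_ring = 13 + 2·19 = 51
13(ω_s−ω_c) = −51(ω_r−ω_c),  ω_r=0, ω_s=1
13(1−ω_c) = −51(0−ω_c)  ⇒  64ω_c = 13  ⇒  ω_c = 13/64
ω_c/ω_s = 13/64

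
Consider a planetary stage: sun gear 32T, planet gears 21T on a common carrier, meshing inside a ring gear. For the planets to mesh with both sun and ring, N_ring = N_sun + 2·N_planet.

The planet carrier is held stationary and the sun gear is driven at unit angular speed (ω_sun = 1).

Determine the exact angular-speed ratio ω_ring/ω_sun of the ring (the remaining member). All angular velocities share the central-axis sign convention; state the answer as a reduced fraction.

N_ring = 32 + 2·21 = 74
32(ω_s−ω_c) = −74(ω_r−ω_c),  ω_c=0, ω_s=1
ω_r = 0 − (32/74)(1−0) = -16/37
ω_r/ω_s = -16/37

-16/37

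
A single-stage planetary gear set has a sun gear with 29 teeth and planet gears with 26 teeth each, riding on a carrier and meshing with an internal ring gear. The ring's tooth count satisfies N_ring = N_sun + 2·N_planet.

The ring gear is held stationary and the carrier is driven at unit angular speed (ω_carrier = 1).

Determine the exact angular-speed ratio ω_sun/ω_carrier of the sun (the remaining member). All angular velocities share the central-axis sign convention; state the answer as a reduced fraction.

N_ring = 29 + 2·26 = 81
29(ω_s−ω_c) = −81(ω_r−ω_c),  ω_r=0, ω_c=1
ω_s = 1 − (81/29)(0−1) = 110/29
ω_s/ω_c = 110/29

110/29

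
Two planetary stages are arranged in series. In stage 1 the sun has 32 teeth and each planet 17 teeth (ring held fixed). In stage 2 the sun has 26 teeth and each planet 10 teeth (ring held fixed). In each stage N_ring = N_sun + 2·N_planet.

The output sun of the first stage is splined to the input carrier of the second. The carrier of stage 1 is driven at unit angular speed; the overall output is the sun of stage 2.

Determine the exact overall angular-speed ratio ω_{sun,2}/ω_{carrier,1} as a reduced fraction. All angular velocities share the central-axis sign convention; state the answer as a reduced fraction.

441/52

Stage 1: N_ring = 32 + 2·17 = 66
Stage 1: 32(ω_s−ω_c) = −66(ω_r−ω_c),  ω_r=0, ω_c=1
Stage 1: ω_s = 1 − (66/32)(0−1) = 49/16
  ⇒ ω_s¹/ω_c¹ = 49/16
Stage 2: N_ring = 26 + 2·10 = 46
Stage 2: 26(ω_s−ω_c) = −46(ω_r−ω_c),  ω_r=0, ω_c=1
Stage 2: ω_s = 1 − (46/26)(0−1) = 36/13
  ⇒ ω_s²/ω_c² = 36/13
Coupling ω_c² = ω_s¹ ⇒ overall = 49/16 × 36/13 = 441/52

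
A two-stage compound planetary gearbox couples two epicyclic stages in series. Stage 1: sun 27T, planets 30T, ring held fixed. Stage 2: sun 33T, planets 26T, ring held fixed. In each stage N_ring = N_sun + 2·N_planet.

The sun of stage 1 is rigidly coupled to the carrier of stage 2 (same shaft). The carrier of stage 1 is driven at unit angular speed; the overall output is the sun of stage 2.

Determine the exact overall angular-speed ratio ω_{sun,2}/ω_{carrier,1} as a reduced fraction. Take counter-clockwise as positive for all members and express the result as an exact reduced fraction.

Stage 1: N_ring = 27 + 2·30 = 87
Stage 1: 27(ω_s−ω_c) = −87(ω_r−ω_c),  ω_r=0, ω_c=1
Stage 1: ω_s = 1 − (87/27)(0−1) = 38/9
  ⇒ ω_s¹/ω_c¹ = 38/9
Stage 2: N_ring = 33 + 2·26 = 85
Stage 2: 33(ω_s−ω_c) = −85(ω_r−ω_c),  ω_r=0, ω_c=1
Stage 2: ω_s = 1 − (85/33)(0−1) = 118/33
  ⇒ ω_s²/ω_c² = 118/33
Coupling ω_c² = ω_s¹ ⇒ overall = 38/9 × 118/33 = 4484/297

4484/297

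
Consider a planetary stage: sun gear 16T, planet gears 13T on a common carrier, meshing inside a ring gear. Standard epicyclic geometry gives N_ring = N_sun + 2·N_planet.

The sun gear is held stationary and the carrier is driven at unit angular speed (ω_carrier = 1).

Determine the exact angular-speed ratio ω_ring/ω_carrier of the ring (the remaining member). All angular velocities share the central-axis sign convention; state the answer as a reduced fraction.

N_ring = 16 + 2·13 = 42
16(ω_s−ω_c) = −42(ω_r−ω_c),  ω_s=0, ω_c=1
ω_r = 1 − (16/42)(0−1) = 29/21
ω_r/ω_c = 29/21

29/21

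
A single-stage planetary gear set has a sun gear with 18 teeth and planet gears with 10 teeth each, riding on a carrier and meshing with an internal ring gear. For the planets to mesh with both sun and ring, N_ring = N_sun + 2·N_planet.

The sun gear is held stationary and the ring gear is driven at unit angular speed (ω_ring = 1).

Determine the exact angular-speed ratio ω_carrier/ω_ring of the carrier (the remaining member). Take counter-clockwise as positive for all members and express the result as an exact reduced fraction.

19/28

N_ring = 18 + 2·10 = 38
18(ω_s−ω_c) = −38(ω_r−ω_c),  ω_s=0, ω_r=1
18(0−ω_c) = −38(1−ω_c)  ⇒  56ω_c = 38  ⇒  ω_c = 19/28
ω_c/ω_r = 19/28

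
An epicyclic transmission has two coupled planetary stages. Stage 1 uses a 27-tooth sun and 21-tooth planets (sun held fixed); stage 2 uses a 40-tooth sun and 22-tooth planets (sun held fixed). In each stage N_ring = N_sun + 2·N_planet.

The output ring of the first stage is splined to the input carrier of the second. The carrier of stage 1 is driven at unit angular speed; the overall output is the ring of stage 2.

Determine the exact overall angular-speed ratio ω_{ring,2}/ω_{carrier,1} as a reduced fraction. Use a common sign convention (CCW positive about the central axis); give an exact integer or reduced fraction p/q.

Stage 1: N_ring = 27 + 2·21 = 69
Stage 1: 27(ω_s−ω_c) = −69(ω_r−ω_c),  ω_s=0, ω_c=1
Stage 1: ω_r = 1 − (27/69)(0−1) = 32/23
  ⇒ ω_r¹/ω_c¹ = 32/23
Stage 2: N_ring = 40 + 2·22 = 84
Stage 2: 40(ω_s−ω_c) = −84(ω_r−ω_c),  ω_s=0, ω_c=1
Stage 2: ω_r = 1 − (40/84)(0−1) = 31/21
  ⇒ ω_r²/ω_c² = 31/21
Coupling ω_c² = ω_r¹ ⇒ overall = 32/23 × 31/21 = 992/483

992/483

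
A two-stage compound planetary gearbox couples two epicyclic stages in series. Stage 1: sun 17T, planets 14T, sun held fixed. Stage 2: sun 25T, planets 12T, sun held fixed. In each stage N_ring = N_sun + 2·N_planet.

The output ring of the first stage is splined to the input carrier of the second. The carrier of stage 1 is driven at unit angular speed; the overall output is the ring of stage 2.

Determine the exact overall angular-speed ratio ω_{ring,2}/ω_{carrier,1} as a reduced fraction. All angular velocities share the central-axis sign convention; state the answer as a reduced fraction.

4588/2205

Stage 1: N_ring = 17 + 2·14 = 45
Stage 1: 17(ω_s−ω_c) = −45(ω_r−ω_c),  ω_s=0, ω_c=1
Stage 1: ω_r = 1 − (17/45)(0−1) = 62/45
  ⇒ ω_r¹/ω_c¹ = 62/45
Stage 2: N_ring = 25 + 2·12 = 49
Stage 2: 25(ω_s−ω_c) = −49(ω_r−ω_c),  ω_s=0, ω_c=1
Stage 2: ω_r = 1 − (25/49)(0−1) = 74/49
  ⇒ ω_r²/ω_c² = 74/49
Coupling ω_c² = ω_r¹ ⇒ overall = 62/45 × 74/49 = 4588/2205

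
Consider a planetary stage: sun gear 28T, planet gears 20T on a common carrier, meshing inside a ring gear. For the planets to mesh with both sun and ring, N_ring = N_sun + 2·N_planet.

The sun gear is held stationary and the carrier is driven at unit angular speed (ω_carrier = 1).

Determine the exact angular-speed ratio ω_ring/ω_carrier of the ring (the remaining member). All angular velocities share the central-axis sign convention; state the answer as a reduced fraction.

N_ring = 28 + 2·20 = 68
28(ω_s−ω_c) = −68(ω_r−ω_c),  ω_s=0, ω_c=1
ω_r = 1 − (28/68)(0−1) = 24/17
ω_r/ω_c = 24/17

24/17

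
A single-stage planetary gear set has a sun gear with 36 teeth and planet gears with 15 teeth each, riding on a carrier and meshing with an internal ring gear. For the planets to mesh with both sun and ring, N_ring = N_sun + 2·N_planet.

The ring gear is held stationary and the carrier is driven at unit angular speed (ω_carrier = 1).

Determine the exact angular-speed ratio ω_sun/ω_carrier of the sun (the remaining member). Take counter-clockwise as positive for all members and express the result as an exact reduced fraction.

N_ring = 36 + 2·15 = 66
36(ω_s−ω_c) = −66(ω_r−ω_c),  ω_r=0, ω_c=1
ω_s = 1 − (66/36)(0−1) = 17/6
ω_s/ω_c = 17/6

17/6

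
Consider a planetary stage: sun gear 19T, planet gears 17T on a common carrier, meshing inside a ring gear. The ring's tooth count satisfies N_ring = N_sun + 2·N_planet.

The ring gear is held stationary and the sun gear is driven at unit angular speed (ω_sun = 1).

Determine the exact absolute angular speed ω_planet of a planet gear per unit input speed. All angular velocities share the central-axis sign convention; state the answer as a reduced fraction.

-19/34

N_ring = 19 + 2·17 = 53
19(ω_s−ω_c) = −53(ω_r−ω_c),  ω_r=0, ω_s=1
19(1−ω_c) = −53(0−ω_c)  ⇒  72ω_c = 19  ⇒  ω_c = 19/72
sun–planet: 19·(1−19/72) = −17·(ω_p−ω_c)  ⇒  ω_p−ω_c = −(19/17)·(53/72) = -1007/1224
ω_p = 19/72 − 1007/1224 = -19/34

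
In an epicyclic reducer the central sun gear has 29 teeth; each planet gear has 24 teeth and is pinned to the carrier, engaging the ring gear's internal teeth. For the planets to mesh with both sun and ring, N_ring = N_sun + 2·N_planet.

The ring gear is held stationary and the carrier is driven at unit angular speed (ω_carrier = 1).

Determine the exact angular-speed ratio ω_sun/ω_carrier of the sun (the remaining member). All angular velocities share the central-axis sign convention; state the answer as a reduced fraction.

106/29

N_ring = 29 + 2·24 = 77
29(ω_s−ω_c) = −77(ω_r−ω_c),  ω_r=0, ω_c=1
ω_s = 1 − (77/29)(0−1) = 106/29
ω_s/ω_c = 106/29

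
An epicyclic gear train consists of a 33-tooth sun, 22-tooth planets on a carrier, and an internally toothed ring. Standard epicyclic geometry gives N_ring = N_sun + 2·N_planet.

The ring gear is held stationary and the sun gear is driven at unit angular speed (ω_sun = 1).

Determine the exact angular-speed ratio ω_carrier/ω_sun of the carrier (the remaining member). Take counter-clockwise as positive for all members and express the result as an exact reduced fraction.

N_ring = 33 + 2·22 = 77
33(ω_s−ω_c) = −77(ω_r−ω_c),  ω_r=0, ω_s=1
33(1−ω_c) = −77(0−ω_c)  ⇒  110ω_c = 33  ⇒  ω_c = 3/10
ω_c/ω_s = 3/10

3/10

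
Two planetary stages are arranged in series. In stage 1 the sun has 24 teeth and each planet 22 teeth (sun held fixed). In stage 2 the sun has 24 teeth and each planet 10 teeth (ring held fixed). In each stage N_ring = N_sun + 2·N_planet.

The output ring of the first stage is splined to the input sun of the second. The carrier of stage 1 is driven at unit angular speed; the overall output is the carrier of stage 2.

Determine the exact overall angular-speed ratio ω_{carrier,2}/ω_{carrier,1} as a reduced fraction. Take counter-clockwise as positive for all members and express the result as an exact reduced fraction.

Stage 1: N_ring = 24 + 2·22 = 68
Stage 1: 24(ω_s−ω_c) = −68(ω_r−ω_c),  ω_s=0, ω_c=1
Stage 1: ω_r = 1 − (24/68)(0−1) = 23/17
  ⇒ ω_r¹/ω_c¹ = 23/17
Stage 2: N_ring = 24 + 2·10 = 44
Stage 2: 24(ω_s−ω_c) = −44(ω_r−ω_c),  ω_r=0, ω_s=1
Stage 2: 24(1−ω_c) = −44(0−ω_c)  ⇒  68ω_c = 24  ⇒  ω_c = 6/17
  ⇒ ω_c²/ω_s² = 6/17
Coupling ω_s² = ω_r¹ ⇒ overall = 23/17 × 6/17 = 138/289

138/289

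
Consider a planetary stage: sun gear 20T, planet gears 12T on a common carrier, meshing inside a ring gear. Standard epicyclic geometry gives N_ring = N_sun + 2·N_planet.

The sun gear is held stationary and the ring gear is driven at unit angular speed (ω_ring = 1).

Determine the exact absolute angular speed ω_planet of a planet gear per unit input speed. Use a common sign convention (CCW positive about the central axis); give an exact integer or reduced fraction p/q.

N_ring = 20 + 2·12 = 44
20(ω_s−ω_c) = −44(ω_r−ω_c),  ω_s=0, ω_r=1
20(0−ω_c) = −44(1−ω_c)  ⇒  64ω_c = 44  ⇒  ω_c = 11/16
sun–planet: 20·(0−11/16) = −12·(ω_p−ω_c)  ⇒  ω_p−ω_c = −(20/12)·(-11/16) = 55/48
ω_p = 11/16 + 55/48 = 11/6

11/6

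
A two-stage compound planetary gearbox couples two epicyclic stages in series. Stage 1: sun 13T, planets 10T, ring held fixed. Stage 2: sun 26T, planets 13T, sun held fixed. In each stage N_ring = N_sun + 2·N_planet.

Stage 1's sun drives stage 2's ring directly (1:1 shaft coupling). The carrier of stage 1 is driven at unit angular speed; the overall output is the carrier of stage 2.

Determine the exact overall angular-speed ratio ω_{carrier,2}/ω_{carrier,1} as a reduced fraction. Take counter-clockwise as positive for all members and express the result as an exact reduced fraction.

Stage 1: N_ring = 13 + 2·10 = 33
Stage 1: 13(ω_s−ω_c) = −33(ω_r−ω_c),  ω_r=0, ω_c=1
Stage 1: ω_s = 1 − (33/13)(0−1) = 46/13
  ⇒ ω_s¹/ω_c¹ = 46/13
Stage 2: N_ring = 26 + 2·13 = 52
Stage 2: 26(ω_s−ω_c) = −52(ω_r−ω_c),  ω_s=0, ω_r=1
Stage 2: 26(0−ω_c) = −52(1−ω_c)  ⇒  78ω_c = 52  ⇒  ω_c = 2/3
  ⇒ ω_c²/ω_r² = 2/3
Coupling ω_r² = ω_s¹ ⇒ overall = 46/13 × 2/3 = 92/39

92/39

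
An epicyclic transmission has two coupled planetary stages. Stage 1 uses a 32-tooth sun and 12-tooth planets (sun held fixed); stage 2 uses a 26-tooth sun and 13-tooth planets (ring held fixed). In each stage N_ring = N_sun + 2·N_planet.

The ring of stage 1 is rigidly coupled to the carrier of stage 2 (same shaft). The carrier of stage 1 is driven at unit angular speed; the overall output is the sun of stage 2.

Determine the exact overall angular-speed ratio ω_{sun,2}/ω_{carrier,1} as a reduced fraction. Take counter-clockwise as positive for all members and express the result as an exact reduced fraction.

Stage 1: N_ring = 32 + 2·12 = 56
Stage 1: 32(ω_s−ω_c) = −56(ω_r−ω_c),  ω_s=0, ω_c=1
Stage 1: ω_r = 1 − (32/56)(0−1) = 11/7
  ⇒ ω_r¹/ω_c¹ = 11/7
Stage 2: N_ring = 26 + 2·13 = 52
Stage 2: 26(ω_s−ω_c) = −52(ω_r−ω_c),  ω_r=0, ω_c=1
Stage 2: ω_s = 1 − (52/26)(0−1) = 3
  ⇒ ω_s²/ω_c² = 3
Coupling ω_c² = ω_r¹ ⇒ overall = 11/7 × 3 = 33/7

33/7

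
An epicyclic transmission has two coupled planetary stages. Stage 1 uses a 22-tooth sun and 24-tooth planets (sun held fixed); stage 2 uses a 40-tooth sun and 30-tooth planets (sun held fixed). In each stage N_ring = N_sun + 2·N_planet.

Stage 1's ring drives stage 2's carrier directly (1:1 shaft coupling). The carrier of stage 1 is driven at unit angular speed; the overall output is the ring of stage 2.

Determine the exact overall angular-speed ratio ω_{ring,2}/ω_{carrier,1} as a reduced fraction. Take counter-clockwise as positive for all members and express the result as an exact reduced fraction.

Stage 1: N_ring = 22 + 2·24 = 70
Stage 1: 22(ω_s−ω_c) = −70(ω_r−ω_c),  ω_s=0, ω_c=1
Stage 1: ω_r = 1 − (22/70)(0−1) = 46/35
  ⇒ ω_r¹/ω_c¹ = 46/35
Stage 2: N_ring = 40 + 2·30 = 100
Stage 2: 40(ω_s−ω_c) = −100(ω_r−ω_c),  ω_s=0, ω_c=1
Stage 2: ω_r = 1 − (40/100)(0−1) = 7/5
  ⇒ ω_r²/ω_c² = 7/5
Coupling ω_c² = ω_r¹ ⇒ overall = 46/35 × 7/5 = 46/25

46/25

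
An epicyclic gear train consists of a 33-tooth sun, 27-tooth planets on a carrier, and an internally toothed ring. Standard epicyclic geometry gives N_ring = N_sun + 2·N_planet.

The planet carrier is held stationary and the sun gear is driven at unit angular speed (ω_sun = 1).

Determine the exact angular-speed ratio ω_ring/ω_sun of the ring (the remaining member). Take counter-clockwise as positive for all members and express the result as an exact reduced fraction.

-11/29

N_ring = 33 + 2·27 = 87
33(ω_s−ω_c) = −87(ω_r−ω_c),  ω_c=0, ω_s=1
ω_r = 0 − (33/87)(1−0) = -11/29
ω_r/ω_s = -11/29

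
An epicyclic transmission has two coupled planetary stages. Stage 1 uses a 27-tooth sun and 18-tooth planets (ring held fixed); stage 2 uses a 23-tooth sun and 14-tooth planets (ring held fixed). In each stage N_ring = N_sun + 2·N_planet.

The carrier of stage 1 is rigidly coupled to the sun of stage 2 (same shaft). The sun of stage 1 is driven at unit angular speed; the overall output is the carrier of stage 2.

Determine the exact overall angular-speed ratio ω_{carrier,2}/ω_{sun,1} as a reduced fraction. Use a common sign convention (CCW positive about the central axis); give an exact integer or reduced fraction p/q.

69/740

Stage 1: N_ring = 27 + 2·18 = 63
Stage 1: 27(ω_s−ω_c) = −63(ω_r−ω_c),  ω_r=0, ω_s=1
Stage 1: 27(1−ω_c) = −63(0−ω_c)  ⇒  90ω_c = 27  ⇒  ω_c = 3/10
  ⇒ ω_c¹/ω_s¹ = 3/10
Stage 2: N_ring = 23 + 2·14 = 51
Stage 2: 23(ω_s−ω_c) = −51(ω_r−ω_c),  ω_r=0, ω_s=1
Stage 2: 23(1−ω_c) = −51(0−ω_c)  ⇒  74ω_c = 23  ⇒  ω_c = 23/74
  ⇒ ω_c²/ω_s² = 23/74
Coupling ω_s² = ω_c¹ ⇒ overall = 3/10 × 23/74 = 69/740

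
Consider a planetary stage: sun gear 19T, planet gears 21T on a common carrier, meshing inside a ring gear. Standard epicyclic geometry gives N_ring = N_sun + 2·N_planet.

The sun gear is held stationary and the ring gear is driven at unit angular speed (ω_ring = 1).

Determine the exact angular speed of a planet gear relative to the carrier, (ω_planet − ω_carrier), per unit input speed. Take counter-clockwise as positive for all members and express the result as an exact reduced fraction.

N_ring = 19 + 2·21 = 61
19(ω_s−ω_c) = −61(ω_r−ω_c),  ω_s=0, ω_r=1
19(0−ω_c) = −61(1−ω_c)  ⇒  80ω_c = 61  ⇒  ω_c = 61/80
sun–planet: 19·(0−61/80) = −21·(ω_p−ω_c)  ⇒  ω_p−ω_c = −(19/21)·(-61/80) = 1159/1680

1159/1680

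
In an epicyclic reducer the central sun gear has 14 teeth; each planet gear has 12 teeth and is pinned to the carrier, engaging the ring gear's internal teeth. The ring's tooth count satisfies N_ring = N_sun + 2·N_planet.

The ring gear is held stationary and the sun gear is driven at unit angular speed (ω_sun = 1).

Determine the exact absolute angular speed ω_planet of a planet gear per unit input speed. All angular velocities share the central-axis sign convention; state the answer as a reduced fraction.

N_ring = 14 + 2·12 = 38
14(ω_s−ω_c) = −38(ω_r−ω_c),  ω_r=0, ω_s=1
14(1−ω_c) = −38(0−ω_c)  ⇒  52ω_c = 14  ⇒  ω_c = 7/26
sun–planet: 14·(1−7/26) = −12·(ω_p−ω_c)  ⇒  ω_p−ω_c = −(14/12)·(19/26) = -133/156
ω_p = 7/26 − 133/156 = -7/12

-7/12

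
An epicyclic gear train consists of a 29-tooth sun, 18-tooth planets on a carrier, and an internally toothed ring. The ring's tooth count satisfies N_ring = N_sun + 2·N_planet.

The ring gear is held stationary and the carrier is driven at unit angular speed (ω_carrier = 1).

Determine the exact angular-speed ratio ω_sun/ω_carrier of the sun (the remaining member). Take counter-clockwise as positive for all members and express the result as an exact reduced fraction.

N_ring = 29 + 2·18 = 65
29(ω_s−ω_c) = −65(ω_r−ω_c),  ω_r=0, ω_c=1
ω_s = 1 − (65/29)(0−1) = 94/29
ω_s/ω_c = 94/29

94/29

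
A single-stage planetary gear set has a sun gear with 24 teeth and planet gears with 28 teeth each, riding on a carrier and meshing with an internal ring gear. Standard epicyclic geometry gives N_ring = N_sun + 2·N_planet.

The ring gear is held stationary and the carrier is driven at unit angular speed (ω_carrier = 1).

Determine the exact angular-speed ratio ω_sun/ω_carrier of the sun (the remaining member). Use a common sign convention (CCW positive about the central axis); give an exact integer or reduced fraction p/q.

13/3

N_ring = 24 + 2·28 = 80
24(ω_s−ω_c) = −80(ω_r−ω_c),  ω_r=0, ω_c=1
ω_s = 1 − (80/24)(0−1) = 13/3
ω_s/ω_c = 13/3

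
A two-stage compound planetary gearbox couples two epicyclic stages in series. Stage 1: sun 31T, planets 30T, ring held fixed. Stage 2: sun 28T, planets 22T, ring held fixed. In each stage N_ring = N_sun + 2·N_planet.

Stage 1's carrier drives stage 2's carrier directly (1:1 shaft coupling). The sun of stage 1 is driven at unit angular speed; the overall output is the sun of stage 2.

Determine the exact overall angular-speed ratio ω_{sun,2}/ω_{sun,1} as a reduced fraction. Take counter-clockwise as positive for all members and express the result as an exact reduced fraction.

Stage 1: N_ring = 31 + 2·30 = 91
Stage 1: 31(ω_s−ω_c) = −91(ω_r−ω_c),  ω_r=0, ω_s=1
Stage 1: 31(1−ω_c) = −91(0−ω_c)  ⇒  122ω_c = 31  ⇒  ω_c = 31/122
  ⇒ ω_c¹/ω_s¹ = 31/122
Stage 2: N_ring = 28 + 2·22 = 72
Stage 2: 28(ω_s−ω_c) = −72(ω_r−ω_c),  ω_r=0, ω_c=1
Stage 2: ω_s = 1 − (72/28)(0−1) = 25/7
  ⇒ ω_s²/ω_c² = 25/7
Coupling ω_c² = ω_c¹ ⇒ overall = 31/122 × 25/7 = 775/854

775/854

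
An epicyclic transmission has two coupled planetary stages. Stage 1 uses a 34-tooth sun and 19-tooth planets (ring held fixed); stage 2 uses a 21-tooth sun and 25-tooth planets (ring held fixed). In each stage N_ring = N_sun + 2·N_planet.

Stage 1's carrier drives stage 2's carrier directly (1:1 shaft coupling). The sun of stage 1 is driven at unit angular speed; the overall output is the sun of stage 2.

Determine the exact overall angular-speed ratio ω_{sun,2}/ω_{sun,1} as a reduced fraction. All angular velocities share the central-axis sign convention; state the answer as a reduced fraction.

1564/1113

Stage 1: N_ring = 34 + 2·19 = 72
Stage 1: 34(ω_s−ω_c) = −72(ω_r−ω_c),  ω_r=0, ω_s=1
Stage 1: 34(1−ω_c) = −72(0−ω_c)  ⇒  106ω_c = 34  ⇒  ω_c = 17/53
  ⇒ ω_c¹/ω_s¹ = 17/53
Stage 2: N_ring = 21 + 2·25 = 71
Stage 2: 21(ω_s−ω_c) = −71(ω_r−ω_c),  ω_r=0, ω_c=1
Stage 2: ω_s = 1 − (71/21)(0−1) = 92/21
  ⇒ ω_s²/ω_c² = 92/21
Coupling ω_c² = ω_c¹ ⇒ overall = 17/53 × 92/21 = 1564/1113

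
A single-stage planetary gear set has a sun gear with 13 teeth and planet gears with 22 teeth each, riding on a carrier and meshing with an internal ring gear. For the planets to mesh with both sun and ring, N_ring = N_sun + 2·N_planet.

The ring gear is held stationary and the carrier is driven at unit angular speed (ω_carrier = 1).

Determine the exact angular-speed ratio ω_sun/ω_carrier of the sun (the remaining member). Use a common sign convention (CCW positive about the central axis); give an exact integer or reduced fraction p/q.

N_ring = 13 + 2·22 = 57
13(ω_s−ω_c) = −57(ω_r−ω_c),  ω_r=0, ω_c=1
ω_s = 1 − (57/13)(0−1) = 70/13
ω_s/ω_c = 70/13

70/13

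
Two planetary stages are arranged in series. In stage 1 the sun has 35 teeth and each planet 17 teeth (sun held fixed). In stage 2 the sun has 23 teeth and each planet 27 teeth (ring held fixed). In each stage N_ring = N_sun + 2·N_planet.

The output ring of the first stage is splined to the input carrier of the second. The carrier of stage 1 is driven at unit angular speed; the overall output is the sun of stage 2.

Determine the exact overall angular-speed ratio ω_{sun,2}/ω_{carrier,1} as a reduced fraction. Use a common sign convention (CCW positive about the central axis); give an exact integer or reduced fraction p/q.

10400/1587

Stage 1: N_ring = 35 + 2·17 = 69
Stage 1: 35(ω_s−ω_c) = −69(ω_r−ω_c),  ω_s=0, ω_c=1
Stage 1: ω_r = 1 − (35/69)(0−1) = 104/69
  ⇒ ω_r¹/ω_c¹ = 104/69
Stage 2: N_ring = 23 + 2·27 = 77
Stage 2: 23(ω_s−ω_c) = −77(ω_r−ω_c),  ω_r=0, ω_c=1
Stage 2: ω_s = 1 − (77/23)(0−1) = 100/23
  ⇒ ω_s²/ω_c² = 100/23
Coupling ω_c² = ω_r¹ ⇒ overall = 104/69 × 100/23 = 10400/1587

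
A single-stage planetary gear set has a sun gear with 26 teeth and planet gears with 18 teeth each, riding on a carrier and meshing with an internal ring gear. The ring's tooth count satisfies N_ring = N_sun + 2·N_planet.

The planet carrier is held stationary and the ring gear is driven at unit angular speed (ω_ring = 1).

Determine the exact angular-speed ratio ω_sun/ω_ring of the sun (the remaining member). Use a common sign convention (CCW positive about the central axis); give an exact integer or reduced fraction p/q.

-31/13

N_ring = 26 + 2·18 = 62
26(ω_s−ω_c) = −62(ω_r−ω_c),  ω_c=0, ω_r=1
ω_s = 0 − (62/26)(1−0) = -31/13
ω_s/ω_r = -31/13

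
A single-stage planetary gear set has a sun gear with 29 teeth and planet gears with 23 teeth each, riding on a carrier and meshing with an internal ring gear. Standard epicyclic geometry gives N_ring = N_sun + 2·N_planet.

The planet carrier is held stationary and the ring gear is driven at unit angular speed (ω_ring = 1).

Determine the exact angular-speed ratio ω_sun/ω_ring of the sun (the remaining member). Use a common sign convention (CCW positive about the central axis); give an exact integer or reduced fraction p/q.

-75/29

N_ring = 29 + 2·23 = 75
29(ω_s−ω_c) = −75(ω_r−ω_c),  ω_c=0, ω_r=1
ω_s = 0 − (75/29)(1−0) = -75/29
ω_s/ω_r = -75/29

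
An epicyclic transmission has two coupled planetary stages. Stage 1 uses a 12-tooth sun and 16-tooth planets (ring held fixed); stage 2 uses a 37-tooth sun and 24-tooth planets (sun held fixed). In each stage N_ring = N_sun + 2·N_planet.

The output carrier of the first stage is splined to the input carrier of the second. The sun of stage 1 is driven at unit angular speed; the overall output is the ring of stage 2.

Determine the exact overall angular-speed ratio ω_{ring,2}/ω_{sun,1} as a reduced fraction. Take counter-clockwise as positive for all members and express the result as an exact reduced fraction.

Stage 1: N_ring = 12 + 2·16 = 44
Stage 1: 12(ω_s−ω_c) = −44(ω_r−ω_c),  ω_r=0, ω_s=1
Stage 1: 12(1−ω_c) = −44(0−ω_c)  ⇒  56ω_c = 12  ⇒  ω_c = 3/14
  ⇒ ω_c¹/ω_s¹ = 3/14
Stage 2: N_ring = 37 + 2·24 = 85
Stage 2: 37(ω_s−ω_c) = −85(ω_r−ω_c),  ω_s=0, ω_c=1
Stage 2: ω_r = 1 − (37/85)(0−1) = 122/85
  ⇒ ω_r²/ω_c² = 122/85
Coupling ω_c² = ω_c¹ ⇒ overall = 3/14 × 122/85 = 183/595

183/595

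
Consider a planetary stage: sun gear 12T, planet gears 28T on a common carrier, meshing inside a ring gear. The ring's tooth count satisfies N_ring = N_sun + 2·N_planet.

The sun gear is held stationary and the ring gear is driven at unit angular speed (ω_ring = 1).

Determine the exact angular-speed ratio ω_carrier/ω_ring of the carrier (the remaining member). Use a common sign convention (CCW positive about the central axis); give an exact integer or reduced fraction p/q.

17/20

N_ring = 12 + 2·28 = 68
12(ω_s−ω_c) = −68(ω_r−ω_c),  ω_s=0, ω_r=1
12(0−ω_c) = −68(1−ω_c)  ⇒  80ω_c = 68  ⇒  ω_c = 17/20
ω_c/ω_r = 17/20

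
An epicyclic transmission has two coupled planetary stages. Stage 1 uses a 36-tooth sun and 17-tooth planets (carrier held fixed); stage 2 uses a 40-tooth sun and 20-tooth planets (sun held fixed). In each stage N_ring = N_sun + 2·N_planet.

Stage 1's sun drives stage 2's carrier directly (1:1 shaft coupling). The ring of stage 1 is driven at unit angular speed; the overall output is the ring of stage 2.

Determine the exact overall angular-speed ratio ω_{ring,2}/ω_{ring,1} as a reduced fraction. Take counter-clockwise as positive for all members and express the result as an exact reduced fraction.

-35/12

Stage 1: N_ring = 36 + 2·17 = 70
Stage 1: 36(ω_s−ω_c) = −70(ω_r−ω_c),  ω_c=0, ω_r=1
Stage 1: ω_s = 0 − (70/36)(1−0) = -35/18
  ⇒ ω_s¹/ω_r¹ = -35/18
Stage 2: N_ring = 40 + 2·20 = 80
Stage 2: 40(ω_s−ω_c) = −80(ω_r−ω_c),  ω_s=0, ω_c=1
Stage 2: ω_r = 1 − (40/80)(0−1) = 3/2
  ⇒ ω_r²/ω_c² = 3/2
Coupling ω_c² = ω_s¹ ⇒ overall = -35/18 × 3/2 = -35/12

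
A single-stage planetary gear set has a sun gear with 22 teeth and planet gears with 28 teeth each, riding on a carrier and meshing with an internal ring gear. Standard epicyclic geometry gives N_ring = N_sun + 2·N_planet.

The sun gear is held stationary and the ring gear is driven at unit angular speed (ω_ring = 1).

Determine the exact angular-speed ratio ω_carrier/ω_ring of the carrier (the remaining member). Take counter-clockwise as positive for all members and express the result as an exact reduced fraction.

N_ring = 22 + 2·28 = 78
22(ω_s−ω_c) = −78(ω_r−ω_c),  ω_s=0, ω_r=1
22(0−ω_c) = −78(1−ω_c)  ⇒  100ω_c = 78  ⇒  ω_c = 39/50
ω_c/ω_r = 39/50

39/50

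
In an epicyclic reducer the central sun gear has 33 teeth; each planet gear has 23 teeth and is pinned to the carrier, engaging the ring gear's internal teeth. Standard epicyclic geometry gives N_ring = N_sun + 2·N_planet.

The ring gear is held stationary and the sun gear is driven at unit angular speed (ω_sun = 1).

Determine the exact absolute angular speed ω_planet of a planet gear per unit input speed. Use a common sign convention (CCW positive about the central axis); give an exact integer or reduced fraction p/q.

-33/46

N_ring = 33 + 2·23 = 79
33(ω_s−ω_c) = −79(ω_r−ω_c),  ω_r=0, ω_s=1
33(1−ω_c) = −79(0−ω_c)  ⇒  112ω_c = 33  ⇒  ω_c = 33/112
sun–planet: 33·(1−33/112) = −23·(ω_p−ω_c)  ⇒  ω_p−ω_c = −(33/23)·(79/112) = -2607/2576
ω_p = 33/112 − 2607/2576 = -33/46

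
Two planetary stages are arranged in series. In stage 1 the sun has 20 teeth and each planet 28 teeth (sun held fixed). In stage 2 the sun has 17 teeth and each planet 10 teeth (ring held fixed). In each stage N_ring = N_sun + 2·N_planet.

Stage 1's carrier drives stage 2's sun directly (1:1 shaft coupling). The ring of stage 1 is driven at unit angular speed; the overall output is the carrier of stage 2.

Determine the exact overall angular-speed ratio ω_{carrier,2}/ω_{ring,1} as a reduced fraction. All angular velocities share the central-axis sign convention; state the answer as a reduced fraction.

Stage 1: N_ring = 20 + 2·28 = 76
Stage 1: 20(ω_s−ω_c) = −76(ω_r−ω_c),  ω_s=0, ω_r=1
Stage 1: 20(0−ω_c) = −76(1−ω_c)  ⇒  96ω_c = 76  ⇒  ω_c = 19/24
  ⇒ ω_c¹/ω_r¹ = 19/24
Stage 2: N_ring = 17 + 2·10 = 37
Stage 2: 17(ω_s−ω_c) = −37(ω_r−ω_c),  ω_r=0, ω_s=1
Stage 2: 17(1−ω_c) = −37(0−ω_c)  ⇒  54ω_c = 17  ⇒  ω_c = 17/54
  ⇒ ω_c²/ω_s² = 17/54
Coupling ω_s² = ω_c¹ ⇒ overall = 19/24 × 17/54 = 323/1296

323/1296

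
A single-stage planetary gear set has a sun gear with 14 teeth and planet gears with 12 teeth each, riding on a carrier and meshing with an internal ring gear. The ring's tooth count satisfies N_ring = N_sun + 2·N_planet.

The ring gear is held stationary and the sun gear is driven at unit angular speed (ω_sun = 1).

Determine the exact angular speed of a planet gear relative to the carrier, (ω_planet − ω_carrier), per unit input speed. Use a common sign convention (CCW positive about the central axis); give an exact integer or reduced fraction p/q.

N_ring = 14 + 2·12 = 38
14(ω_s−ω_c) = −38(ω_r−ω_c),  ω_r=0, ω_s=1
14(1−ω_c) = −38(0−ω_c)  ⇒  52ω_c = 14  ⇒  ω_c = 7/26
sun–planet: 14·(1−7/26) = −12·(ω_p−ω_c)  ⇒  ω_p−ω_c = −(14/12)·(19/26) = -133/156

-133/156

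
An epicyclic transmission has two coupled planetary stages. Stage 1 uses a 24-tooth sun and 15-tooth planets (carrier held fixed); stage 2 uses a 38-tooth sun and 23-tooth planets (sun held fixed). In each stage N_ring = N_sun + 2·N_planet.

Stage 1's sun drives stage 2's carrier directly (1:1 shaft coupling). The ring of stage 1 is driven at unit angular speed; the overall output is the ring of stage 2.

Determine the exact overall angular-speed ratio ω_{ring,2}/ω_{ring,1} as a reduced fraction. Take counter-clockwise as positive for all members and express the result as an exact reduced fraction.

Stage 1: N_ring = 24 + 2·15 = 54
Stage 1: 24(ω_s−ω_c) = −54(ω_r−ω_c),  ω_c=0, ω_r=1
Stage 1: ω_s = 0 − (54/24)(1−0) = -9/4
  ⇒ ω_s¹/ω_r¹ = -9/4
Stage 2: N_ring = 38 + 2·23 = 84
Stage 2: 38(ω_s−ω_c) = −84(ω_r−ω_c),  ω_s=0, ω_c=1
Stage 2: ω_r = 1 − (38/84)(0−1) = 61/42
  ⇒ ω_r²/ω_c² = 61/42
Coupling ω_c² = ω_s¹ ⇒ overall = -9/4 × 61/42 = -183/56

-183/56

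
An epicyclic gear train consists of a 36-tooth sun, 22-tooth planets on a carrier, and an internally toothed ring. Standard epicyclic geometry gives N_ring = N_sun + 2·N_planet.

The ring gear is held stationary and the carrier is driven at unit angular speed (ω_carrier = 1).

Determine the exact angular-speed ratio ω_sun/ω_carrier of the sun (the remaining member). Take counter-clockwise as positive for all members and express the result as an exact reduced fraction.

29/9

N_ring = 36 + 2·22 = 80
36(ω_s−ω_c) = −80(ω_r−ω_c),  ω_r=0, ω_c=1
ω_s = 1 − (80/36)(0−1) = 29/9
ω_s/ω_c = 29/9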